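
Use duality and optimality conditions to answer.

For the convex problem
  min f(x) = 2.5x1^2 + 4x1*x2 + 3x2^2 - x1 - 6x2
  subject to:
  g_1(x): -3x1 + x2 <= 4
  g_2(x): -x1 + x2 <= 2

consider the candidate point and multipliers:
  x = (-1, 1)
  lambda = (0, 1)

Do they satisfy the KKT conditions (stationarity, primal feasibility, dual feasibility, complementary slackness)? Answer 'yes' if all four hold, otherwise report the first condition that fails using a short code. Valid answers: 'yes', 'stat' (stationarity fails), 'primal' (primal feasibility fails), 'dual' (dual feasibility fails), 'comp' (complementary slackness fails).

Gradient of f: grad f(x) = Q x + c = (-2, -4)
Constraint values g_i(x) = a_i^T x - b_i:
  g_1((-1, 1)) = 0
  g_2((-1, 1)) = 0
Stationarity residual: grad f(x) + sum_i lambda_i a_i = (-3, -3)
  -> stationarity FAILS
Primal feasibility (all g_i <= 0): OK
Dual feasibility (all lambda_i >= 0): OK
Complementary slackness (lambda_i * g_i(x) = 0 for all i): OK

Verdict: the first failing condition is stationarity -> stat.

stat


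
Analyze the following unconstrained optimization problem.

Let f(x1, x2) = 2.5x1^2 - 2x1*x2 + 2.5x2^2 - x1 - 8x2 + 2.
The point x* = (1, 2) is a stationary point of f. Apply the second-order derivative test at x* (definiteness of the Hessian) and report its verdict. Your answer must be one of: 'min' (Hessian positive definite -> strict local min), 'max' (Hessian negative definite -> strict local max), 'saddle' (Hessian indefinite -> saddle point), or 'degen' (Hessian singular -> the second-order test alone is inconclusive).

Compute the Hessian H = grad^2 f:
  H = [[5, -2], [-2, 5]]
Verify stationarity: grad f(x*) = H x* + g = (0, 0).
Eigenvalues of H: 3, 7.
Both eigenvalues > 0, so H is positive definite -> x* is a strict local min.

min


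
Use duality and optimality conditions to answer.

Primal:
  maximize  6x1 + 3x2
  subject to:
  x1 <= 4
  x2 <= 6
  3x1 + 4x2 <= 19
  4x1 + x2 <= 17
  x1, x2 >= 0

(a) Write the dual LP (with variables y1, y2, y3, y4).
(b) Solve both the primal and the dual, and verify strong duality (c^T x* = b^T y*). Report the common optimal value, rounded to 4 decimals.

The standard primal-dual pair for 'max c^T x s.t. A x <= b, x >= 0' is:
  Dual:  min b^T y  s.t.  A^T y >= c,  y >= 0.

So the dual LP is:
  minimize  4y1 + 6y2 + 19y3 + 17y4
  subject to:
    y1 + 3y3 + 4y4 >= 6
    y2 + 4y3 + y4 >= 3
    y1, y2, y3, y4 >= 0

Solving the primal: x* = (3.7692, 1.9231).
  primal value c^T x* = 28.3846.
Solving the dual: y* = (0, 0, 0.4615, 1.1538).
  dual value b^T y* = 28.3846.
Strong duality: c^T x* = b^T y*. Confirmed.

28.3846


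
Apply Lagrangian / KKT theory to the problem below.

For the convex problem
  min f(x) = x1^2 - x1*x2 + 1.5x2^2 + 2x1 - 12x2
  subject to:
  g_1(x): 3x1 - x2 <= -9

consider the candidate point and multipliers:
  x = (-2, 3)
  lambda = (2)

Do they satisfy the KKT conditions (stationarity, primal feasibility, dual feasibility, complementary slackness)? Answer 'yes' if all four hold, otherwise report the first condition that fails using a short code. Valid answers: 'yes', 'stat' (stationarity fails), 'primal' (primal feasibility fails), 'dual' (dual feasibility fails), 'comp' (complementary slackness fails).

Gradient of f: grad f(x) = Q x + c = (-5, -1)
Constraint values g_i(x) = a_i^T x - b_i:
  g_1((-2, 3)) = 0
Stationarity residual: grad f(x) + sum_i lambda_i a_i = (1, -3)
  -> stationarity FAILS
Primal feasibility (all g_i <= 0): OK
Dual feasibility (all lambda_i >= 0): OK
Complementary slackness (lambda_i * g_i(x) = 0 for all i): OK

Verdict: the first failing condition is stationarity -> stat.

stat


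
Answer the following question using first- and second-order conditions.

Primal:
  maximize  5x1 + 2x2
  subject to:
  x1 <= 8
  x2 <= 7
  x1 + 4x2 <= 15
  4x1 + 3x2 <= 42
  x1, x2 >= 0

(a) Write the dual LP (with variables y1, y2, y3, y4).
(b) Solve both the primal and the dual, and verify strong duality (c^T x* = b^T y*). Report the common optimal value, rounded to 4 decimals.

The standard primal-dual pair for 'max c^T x s.t. A x <= b, x >= 0' is:
  Dual:  min b^T y  s.t.  A^T y >= c,  y >= 0.

So the dual LP is:
  minimize  8y1 + 7y2 + 15y3 + 42y4
  subject to:
    y1 + y3 + 4y4 >= 5
    y2 + 4y3 + 3y4 >= 2
    y1, y2, y3, y4 >= 0

Solving the primal: x* = (8, 1.75).
  primal value c^T x* = 43.5.
Solving the dual: y* = (4.5, 0, 0.5, 0).
  dual value b^T y* = 43.5.
Strong duality: c^T x* = b^T y*. Confirmed.

43.5


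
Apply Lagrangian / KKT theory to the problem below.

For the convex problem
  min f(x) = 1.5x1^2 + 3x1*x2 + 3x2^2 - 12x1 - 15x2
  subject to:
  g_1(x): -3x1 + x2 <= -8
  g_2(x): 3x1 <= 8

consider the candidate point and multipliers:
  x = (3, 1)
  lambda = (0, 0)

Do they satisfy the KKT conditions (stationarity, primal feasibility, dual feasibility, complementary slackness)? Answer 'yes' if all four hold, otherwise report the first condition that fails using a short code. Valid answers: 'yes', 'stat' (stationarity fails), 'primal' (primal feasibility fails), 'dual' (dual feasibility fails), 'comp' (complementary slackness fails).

Gradient of f: grad f(x) = Q x + c = (0, 0)
Constraint values g_i(x) = a_i^T x - b_i:
  g_1((3, 1)) = 0
  g_2((3, 1)) = 1
Stationarity residual: grad f(x) + sum_i lambda_i a_i = (0, 0)
  -> stationarity OK
Primal feasibility (all g_i <= 0): FAILS
Dual feasibility (all lambda_i >= 0): OK
Complementary slackness (lambda_i * g_i(x) = 0 for all i): OK

Verdict: the first failing condition is primal_feasibility -> primal.

primal


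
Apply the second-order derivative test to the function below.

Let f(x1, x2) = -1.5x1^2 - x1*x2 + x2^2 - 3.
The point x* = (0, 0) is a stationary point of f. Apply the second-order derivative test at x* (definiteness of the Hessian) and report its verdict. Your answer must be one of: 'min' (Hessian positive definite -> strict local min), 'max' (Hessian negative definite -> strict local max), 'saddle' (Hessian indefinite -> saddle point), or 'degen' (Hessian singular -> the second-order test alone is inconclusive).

Compute the Hessian H = grad^2 f:
  H = [[-3, -1], [-1, 2]]
Verify stationarity: grad f(x*) = H x* + g = (0, 0).
Eigenvalues of H: -3.1926, 2.1926.
Eigenvalues have mixed signs, so H is indefinite -> x* is a saddle point.

saddle


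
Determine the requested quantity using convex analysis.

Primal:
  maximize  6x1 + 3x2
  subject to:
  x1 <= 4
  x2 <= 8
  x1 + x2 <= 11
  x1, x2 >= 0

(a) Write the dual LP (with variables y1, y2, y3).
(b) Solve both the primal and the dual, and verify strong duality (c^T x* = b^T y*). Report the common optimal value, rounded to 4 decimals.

The standard primal-dual pair for 'max c^T x s.t. A x <= b, x >= 0' is:
  Dual:  min b^T y  s.t.  A^T y >= c,  y >= 0.

So the dual LP is:
  minimize  4y1 + 8y2 + 11y3
  subject to:
    y1 + y3 >= 6
    y2 + y3 >= 3
    y1, y2, y3 >= 0

Solving the primal: x* = (4, 7).
  primal value c^T x* = 45.
Solving the dual: y* = (3, 0, 3).
  dual value b^T y* = 45.
Strong duality: c^T x* = b^T y*. Confirmed.

45


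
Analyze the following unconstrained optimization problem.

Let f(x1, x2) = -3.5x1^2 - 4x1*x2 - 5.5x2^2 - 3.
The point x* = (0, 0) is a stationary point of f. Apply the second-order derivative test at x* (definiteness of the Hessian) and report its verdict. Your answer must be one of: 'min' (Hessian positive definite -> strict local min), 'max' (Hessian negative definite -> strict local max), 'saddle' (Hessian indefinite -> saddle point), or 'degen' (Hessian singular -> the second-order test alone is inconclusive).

Compute the Hessian H = grad^2 f:
  H = [[-7, -4], [-4, -11]]
Verify stationarity: grad f(x*) = H x* + g = (0, 0).
Eigenvalues of H: -13.4721, -4.5279.
Both eigenvalues < 0, so H is negative definite -> x* is a strict local max.

max


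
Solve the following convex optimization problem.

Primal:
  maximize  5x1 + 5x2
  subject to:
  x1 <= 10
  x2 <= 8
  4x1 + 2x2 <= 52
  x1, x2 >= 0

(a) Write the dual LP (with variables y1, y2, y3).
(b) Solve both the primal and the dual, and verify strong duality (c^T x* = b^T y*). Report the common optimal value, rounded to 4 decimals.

The standard primal-dual pair for 'max c^T x s.t. A x <= b, x >= 0' is:
  Dual:  min b^T y  s.t.  A^T y >= c,  y >= 0.

So the dual LP is:
  minimize  10y1 + 8y2 + 52y3
  subject to:
    y1 + 4y3 >= 5
    y2 + 2y3 >= 5
    y1, y2, y3 >= 0

Solving the primal: x* = (9, 8).
  primal value c^T x* = 85.
Solving the dual: y* = (0, 2.5, 1.25).
  dual value b^T y* = 85.
Strong duality: c^T x* = b^T y*. Confirmed.

85


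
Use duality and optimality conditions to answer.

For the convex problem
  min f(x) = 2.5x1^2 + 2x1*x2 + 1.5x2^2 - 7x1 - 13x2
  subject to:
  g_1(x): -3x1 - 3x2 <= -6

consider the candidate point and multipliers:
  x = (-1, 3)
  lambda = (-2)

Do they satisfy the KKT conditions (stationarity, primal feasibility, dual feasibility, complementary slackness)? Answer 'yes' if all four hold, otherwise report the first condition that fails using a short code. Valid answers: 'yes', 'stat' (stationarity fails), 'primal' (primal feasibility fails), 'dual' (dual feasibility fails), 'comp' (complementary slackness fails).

Gradient of f: grad f(x) = Q x + c = (-6, -6)
Constraint values g_i(x) = a_i^T x - b_i:
  g_1((-1, 3)) = 0
Stationarity residual: grad f(x) + sum_i lambda_i a_i = (0, 0)
  -> stationarity OK
Primal feasibility (all g_i <= 0): OK
Dual feasibility (all lambda_i >= 0): FAILS
Complementary slackness (lambda_i * g_i(x) = 0 for all i): OK

Verdict: the first failing condition is dual_feasibility -> dual.

dual


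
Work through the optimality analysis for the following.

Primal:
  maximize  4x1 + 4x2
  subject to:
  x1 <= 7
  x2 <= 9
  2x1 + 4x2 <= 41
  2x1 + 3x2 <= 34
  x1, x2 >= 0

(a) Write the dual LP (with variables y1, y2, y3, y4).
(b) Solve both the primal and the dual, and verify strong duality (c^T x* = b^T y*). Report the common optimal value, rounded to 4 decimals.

The standard primal-dual pair for 'max c^T x s.t. A x <= b, x >= 0' is:
  Dual:  min b^T y  s.t.  A^T y >= c,  y >= 0.

So the dual LP is:
  minimize  7y1 + 9y2 + 41y3 + 34y4
  subject to:
    y1 + 2y3 + 2y4 >= 4
    y2 + 4y3 + 3y4 >= 4
    y1, y2, y3, y4 >= 0

Solving the primal: x* = (7, 6.6667).
  primal value c^T x* = 54.6667.
Solving the dual: y* = (1.3333, 0, 0, 1.3333).
  dual value b^T y* = 54.6667.
Strong duality: c^T x* = b^T y*. Confirmed.

54.6667


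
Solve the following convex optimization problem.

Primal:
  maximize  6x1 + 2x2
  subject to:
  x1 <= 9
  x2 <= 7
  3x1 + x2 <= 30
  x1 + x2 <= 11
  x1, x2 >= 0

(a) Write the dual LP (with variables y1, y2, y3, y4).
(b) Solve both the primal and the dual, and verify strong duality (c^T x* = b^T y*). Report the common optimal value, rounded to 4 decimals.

The standard primal-dual pair for 'max c^T x s.t. A x <= b, x >= 0' is:
  Dual:  min b^T y  s.t.  A^T y >= c,  y >= 0.

So the dual LP is:
  minimize  9y1 + 7y2 + 30y3 + 11y4
  subject to:
    y1 + 3y3 + y4 >= 6
    y2 + y3 + y4 >= 2
    y1, y2, y3, y4 >= 0

Solving the primal: x* = (9, 2).
  primal value c^T x* = 58.
Solving the dual: y* = (4, 0, 0, 2).
  dual value b^T y* = 58.
Strong duality: c^T x* = b^T y*. Confirmed.

58


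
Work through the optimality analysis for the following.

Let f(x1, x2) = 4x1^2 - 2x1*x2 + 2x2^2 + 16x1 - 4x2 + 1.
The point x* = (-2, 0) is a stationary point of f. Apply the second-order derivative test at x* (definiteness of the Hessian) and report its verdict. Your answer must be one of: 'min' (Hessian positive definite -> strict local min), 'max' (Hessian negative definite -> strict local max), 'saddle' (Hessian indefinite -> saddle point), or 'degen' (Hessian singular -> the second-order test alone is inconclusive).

Compute the Hessian H = grad^2 f:
  H = [[8, -2], [-2, 4]]
Verify stationarity: grad f(x*) = H x* + g = (0, 0).
Eigenvalues of H: 3.1716, 8.8284.
Both eigenvalues > 0, so H is positive definite -> x* is a strict local min.

min


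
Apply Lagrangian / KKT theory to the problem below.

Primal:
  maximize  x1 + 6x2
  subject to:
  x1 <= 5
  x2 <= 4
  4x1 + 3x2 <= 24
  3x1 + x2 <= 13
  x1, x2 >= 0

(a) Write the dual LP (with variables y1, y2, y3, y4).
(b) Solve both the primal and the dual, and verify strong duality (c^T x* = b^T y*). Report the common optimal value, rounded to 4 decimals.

The standard primal-dual pair for 'max c^T x s.t. A x <= b, x >= 0' is:
  Dual:  min b^T y  s.t.  A^T y >= c,  y >= 0.

So the dual LP is:
  minimize  5y1 + 4y2 + 24y3 + 13y4
  subject to:
    y1 + 4y3 + 3y4 >= 1
    y2 + 3y3 + y4 >= 6
    y1, y2, y3, y4 >= 0

Solving the primal: x* = (3, 4).
  primal value c^T x* = 27.
Solving the dual: y* = (0, 5.6667, 0, 0.3333).
  dual value b^T y* = 27.
Strong duality: c^T x* = b^T y*. Confirmed.

27


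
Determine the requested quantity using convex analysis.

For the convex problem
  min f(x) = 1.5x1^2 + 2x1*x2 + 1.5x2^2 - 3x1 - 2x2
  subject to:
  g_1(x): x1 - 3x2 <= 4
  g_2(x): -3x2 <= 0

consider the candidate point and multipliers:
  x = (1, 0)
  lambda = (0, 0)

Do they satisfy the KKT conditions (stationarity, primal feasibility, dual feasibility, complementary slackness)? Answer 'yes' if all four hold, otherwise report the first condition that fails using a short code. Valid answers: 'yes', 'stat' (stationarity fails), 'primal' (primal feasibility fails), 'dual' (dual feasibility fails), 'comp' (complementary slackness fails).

Gradient of f: grad f(x) = Q x + c = (0, 0)
Constraint values g_i(x) = a_i^T x - b_i:
  g_1((1, 0)) = -3
  g_2((1, 0)) = 0
Stationarity residual: grad f(x) + sum_i lambda_i a_i = (0, 0)
  -> stationarity OK
Primal feasibility (all g_i <= 0): OK
Dual feasibility (all lambda_i >= 0): OK
Complementary slackness (lambda_i * g_i(x) = 0 for all i): OK

Verdict: yes, KKT holds.

yes


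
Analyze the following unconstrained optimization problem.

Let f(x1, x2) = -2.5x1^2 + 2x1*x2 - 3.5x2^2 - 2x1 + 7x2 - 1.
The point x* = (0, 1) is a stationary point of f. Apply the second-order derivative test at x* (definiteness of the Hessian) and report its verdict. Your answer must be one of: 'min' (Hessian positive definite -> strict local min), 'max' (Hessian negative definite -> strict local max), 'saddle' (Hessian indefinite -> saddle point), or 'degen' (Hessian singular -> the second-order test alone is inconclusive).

Compute the Hessian H = grad^2 f:
  H = [[-5, 2], [2, -7]]
Verify stationarity: grad f(x*) = H x* + g = (0, 0).
Eigenvalues of H: -8.2361, -3.7639.
Both eigenvalues < 0, so H is negative definite -> x* is a strict local max.

max


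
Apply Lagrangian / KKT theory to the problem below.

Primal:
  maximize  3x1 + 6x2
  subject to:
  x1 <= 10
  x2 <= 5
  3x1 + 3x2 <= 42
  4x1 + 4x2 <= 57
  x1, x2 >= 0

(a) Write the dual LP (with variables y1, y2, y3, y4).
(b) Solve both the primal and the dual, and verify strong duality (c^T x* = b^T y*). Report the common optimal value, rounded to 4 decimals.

The standard primal-dual pair for 'max c^T x s.t. A x <= b, x >= 0' is:
  Dual:  min b^T y  s.t.  A^T y >= c,  y >= 0.

So the dual LP is:
  minimize  10y1 + 5y2 + 42y3 + 57y4
  subject to:
    y1 + 3y3 + 4y4 >= 3
    y2 + 3y3 + 4y4 >= 6
    y1, y2, y3, y4 >= 0

Solving the primal: x* = (9, 5).
  primal value c^T x* = 57.
Solving the dual: y* = (0, 3, 1, 0).
  dual value b^T y* = 57.
Strong duality: c^T x* = b^T y*. Confirmed.

57


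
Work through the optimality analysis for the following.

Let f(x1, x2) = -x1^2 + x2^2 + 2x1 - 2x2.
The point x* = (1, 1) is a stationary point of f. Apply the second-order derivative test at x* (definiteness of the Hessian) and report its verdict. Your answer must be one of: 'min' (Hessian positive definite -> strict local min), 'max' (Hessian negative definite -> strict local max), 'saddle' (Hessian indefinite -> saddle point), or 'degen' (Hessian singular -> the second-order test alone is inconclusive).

Compute the Hessian H = grad^2 f:
  H = [[-2, 0], [0, 2]]
Verify stationarity: grad f(x*) = H x* + g = (0, 0).
Eigenvalues of H: -2, 2.
Eigenvalues have mixed signs, so H is indefinite -> x* is a saddle point.

saddle


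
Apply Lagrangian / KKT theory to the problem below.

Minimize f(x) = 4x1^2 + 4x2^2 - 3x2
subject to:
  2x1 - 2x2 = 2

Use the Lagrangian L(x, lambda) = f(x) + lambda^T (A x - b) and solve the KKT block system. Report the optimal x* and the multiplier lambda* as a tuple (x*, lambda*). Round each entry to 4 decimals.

Form the Lagrangian:
  L(x, lambda) = (1/2) x^T Q x + c^T x + lambda^T (A x - b)
Stationarity (grad_x L = 0): Q x + c + A^T lambda = 0.
Primal feasibility: A x = b.

This gives the KKT block system:
  [ Q   A^T ] [ x     ]   [-c ]
  [ A    0  ] [ lambda ] = [ b ]

Solving the linear system:
  x*      = (0.6875, -0.3125)
  lambda* = (-2.75)
  f(x*)   = 3.2188

x* = (0.6875, -0.3125), lambda* = (-2.75)


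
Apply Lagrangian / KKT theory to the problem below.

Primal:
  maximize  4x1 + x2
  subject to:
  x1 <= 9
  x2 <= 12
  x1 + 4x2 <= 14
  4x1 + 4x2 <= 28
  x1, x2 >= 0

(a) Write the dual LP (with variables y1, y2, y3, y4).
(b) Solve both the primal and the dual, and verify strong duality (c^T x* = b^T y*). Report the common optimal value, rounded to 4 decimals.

The standard primal-dual pair for 'max c^T x s.t. A x <= b, x >= 0' is:
  Dual:  min b^T y  s.t.  A^T y >= c,  y >= 0.

So the dual LP is:
  minimize  9y1 + 12y2 + 14y3 + 28y4
  subject to:
    y1 + y3 + 4y4 >= 4
    y2 + 4y3 + 4y4 >= 1
    y1, y2, y3, y4 >= 0

Solving the primal: x* = (7, 0).
  primal value c^T x* = 28.
Solving the dual: y* = (0, 0, 0, 1).
  dual value b^T y* = 28.
Strong duality: c^T x* = b^T y*. Confirmed.

28


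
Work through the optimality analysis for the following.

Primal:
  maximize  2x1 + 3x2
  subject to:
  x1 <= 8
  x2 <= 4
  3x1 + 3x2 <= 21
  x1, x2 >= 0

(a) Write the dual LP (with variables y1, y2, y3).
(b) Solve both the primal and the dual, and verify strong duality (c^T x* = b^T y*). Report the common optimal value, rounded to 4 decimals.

The standard primal-dual pair for 'max c^T x s.t. A x <= b, x >= 0' is:
  Dual:  min b^T y  s.t.  A^T y >= c,  y >= 0.

So the dual LP is:
  minimize  8y1 + 4y2 + 21y3
  subject to:
    y1 + 3y3 >= 2
    y2 + 3y3 >= 3
    y1, y2, y3 >= 0

Solving the primal: x* = (3, 4).
  primal value c^T x* = 18.
Solving the dual: y* = (0, 1, 0.6667).
  dual value b^T y* = 18.
Strong duality: c^T x* = b^T y*. Confirmed.

18


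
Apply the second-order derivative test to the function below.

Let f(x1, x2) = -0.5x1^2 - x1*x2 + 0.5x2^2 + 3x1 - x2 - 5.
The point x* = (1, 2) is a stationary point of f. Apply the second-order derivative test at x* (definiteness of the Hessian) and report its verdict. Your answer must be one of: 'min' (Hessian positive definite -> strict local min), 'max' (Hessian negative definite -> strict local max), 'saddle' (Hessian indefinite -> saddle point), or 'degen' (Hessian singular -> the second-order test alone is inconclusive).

Compute the Hessian H = grad^2 f:
  H = [[-1, -1], [-1, 1]]
Verify stationarity: grad f(x*) = H x* + g = (0, 0).
Eigenvalues of H: -1.4142, 1.4142.
Eigenvalues have mixed signs, so H is indefinite -> x* is a saddle point.

saddle


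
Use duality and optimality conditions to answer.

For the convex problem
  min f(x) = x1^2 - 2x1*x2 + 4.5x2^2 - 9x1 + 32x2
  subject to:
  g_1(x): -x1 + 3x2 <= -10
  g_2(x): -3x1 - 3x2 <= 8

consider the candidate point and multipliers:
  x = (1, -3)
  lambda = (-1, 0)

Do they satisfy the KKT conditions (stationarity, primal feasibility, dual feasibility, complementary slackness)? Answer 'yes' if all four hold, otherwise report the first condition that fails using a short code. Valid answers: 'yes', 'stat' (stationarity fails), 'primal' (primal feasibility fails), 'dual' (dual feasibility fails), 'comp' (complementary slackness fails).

Gradient of f: grad f(x) = Q x + c = (-1, 3)
Constraint values g_i(x) = a_i^T x - b_i:
  g_1((1, -3)) = 0
  g_2((1, -3)) = -2
Stationarity residual: grad f(x) + sum_i lambda_i a_i = (0, 0)
  -> stationarity OK
Primal feasibility (all g_i <= 0): OK
Dual feasibility (all lambda_i >= 0): FAILS
Complementary slackness (lambda_i * g_i(x) = 0 for all i): OK

Verdict: the first failing condition is dual_feasibility -> dual.

dual


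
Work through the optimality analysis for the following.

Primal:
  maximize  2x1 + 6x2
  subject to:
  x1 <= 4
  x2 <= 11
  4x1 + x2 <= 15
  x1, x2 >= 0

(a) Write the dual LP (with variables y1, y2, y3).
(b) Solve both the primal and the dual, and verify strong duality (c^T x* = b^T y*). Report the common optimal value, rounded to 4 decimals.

The standard primal-dual pair for 'max c^T x s.t. A x <= b, x >= 0' is:
  Dual:  min b^T y  s.t.  A^T y >= c,  y >= 0.

So the dual LP is:
  minimize  4y1 + 11y2 + 15y3
  subject to:
    y1 + 4y3 >= 2
    y2 + y3 >= 6
    y1, y2, y3 >= 0

Solving the primal: x* = (1, 11).
  primal value c^T x* = 68.
Solving the dual: y* = (0, 5.5, 0.5).
  dual value b^T y* = 68.
Strong duality: c^T x* = b^T y*. Confirmed.

68


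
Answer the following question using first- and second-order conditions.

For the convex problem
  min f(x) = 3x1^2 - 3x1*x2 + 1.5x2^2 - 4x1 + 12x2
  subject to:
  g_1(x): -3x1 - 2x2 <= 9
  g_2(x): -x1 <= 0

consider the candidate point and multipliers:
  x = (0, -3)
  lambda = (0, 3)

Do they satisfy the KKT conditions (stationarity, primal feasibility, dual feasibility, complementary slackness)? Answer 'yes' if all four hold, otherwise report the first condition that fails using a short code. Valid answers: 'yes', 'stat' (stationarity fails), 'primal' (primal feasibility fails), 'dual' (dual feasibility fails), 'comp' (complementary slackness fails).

Gradient of f: grad f(x) = Q x + c = (5, 3)
Constraint values g_i(x) = a_i^T x - b_i:
  g_1((0, -3)) = -3
  g_2((0, -3)) = 0
Stationarity residual: grad f(x) + sum_i lambda_i a_i = (2, 3)
  -> stationarity FAILS
Primal feasibility (all g_i <= 0): OK
Dual feasibility (all lambda_i >= 0): OK
Complementary slackness (lambda_i * g_i(x) = 0 for all i): OK

Verdict: the first failing condition is stationarity -> stat.

stat


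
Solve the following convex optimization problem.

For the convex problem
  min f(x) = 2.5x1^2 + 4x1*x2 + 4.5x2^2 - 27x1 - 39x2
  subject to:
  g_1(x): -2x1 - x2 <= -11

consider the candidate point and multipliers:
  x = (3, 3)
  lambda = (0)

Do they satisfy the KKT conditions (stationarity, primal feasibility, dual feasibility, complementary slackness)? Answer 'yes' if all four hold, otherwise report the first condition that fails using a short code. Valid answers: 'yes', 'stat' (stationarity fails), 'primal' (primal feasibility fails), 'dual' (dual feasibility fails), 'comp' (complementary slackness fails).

Gradient of f: grad f(x) = Q x + c = (0, 0)
Constraint values g_i(x) = a_i^T x - b_i:
  g_1((3, 3)) = 2
Stationarity residual: grad f(x) + sum_i lambda_i a_i = (0, 0)
  -> stationarity OK
Primal feasibility (all g_i <= 0): FAILS
Dual feasibility (all lambda_i >= 0): OK
Complementary slackness (lambda_i * g_i(x) = 0 for all i): OK

Verdict: the first failing condition is primal_feasibility -> primal.

primal


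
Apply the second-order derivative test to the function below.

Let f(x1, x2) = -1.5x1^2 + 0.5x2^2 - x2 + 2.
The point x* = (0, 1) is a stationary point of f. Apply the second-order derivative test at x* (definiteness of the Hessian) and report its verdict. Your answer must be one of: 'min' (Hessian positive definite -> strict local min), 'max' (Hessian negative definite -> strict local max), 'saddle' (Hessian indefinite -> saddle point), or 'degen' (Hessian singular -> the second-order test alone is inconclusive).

Compute the Hessian H = grad^2 f:
  H = [[-3, 0], [0, 1]]
Verify stationarity: grad f(x*) = H x* + g = (0, 0).
Eigenvalues of H: -3, 1.
Eigenvalues have mixed signs, so H is indefinite -> x* is a saddle point.

saddle


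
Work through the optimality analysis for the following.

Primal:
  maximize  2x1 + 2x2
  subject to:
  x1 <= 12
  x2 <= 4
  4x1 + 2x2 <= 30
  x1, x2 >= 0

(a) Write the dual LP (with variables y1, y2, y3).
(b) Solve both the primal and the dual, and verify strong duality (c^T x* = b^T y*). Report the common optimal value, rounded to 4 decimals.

The standard primal-dual pair for 'max c^T x s.t. A x <= b, x >= 0' is:
  Dual:  min b^T y  s.t.  A^T y >= c,  y >= 0.

So the dual LP is:
  minimize  12y1 + 4y2 + 30y3
  subject to:
    y1 + 4y3 >= 2
    y2 + 2y3 >= 2
    y1, y2, y3 >= 0

Solving the primal: x* = (5.5, 4).
  primal value c^T x* = 19.
Solving the dual: y* = (0, 1, 0.5).
  dual value b^T y* = 19.
Strong duality: c^T x* = b^T y*. Confirmed.

19


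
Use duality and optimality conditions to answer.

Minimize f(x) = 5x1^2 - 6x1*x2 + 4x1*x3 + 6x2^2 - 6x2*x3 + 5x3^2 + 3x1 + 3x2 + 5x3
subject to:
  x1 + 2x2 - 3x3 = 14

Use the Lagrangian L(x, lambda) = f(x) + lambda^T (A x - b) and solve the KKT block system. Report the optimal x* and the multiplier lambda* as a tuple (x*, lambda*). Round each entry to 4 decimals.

Form the Lagrangian:
  L(x, lambda) = (1/2) x^T Q x + c^T x + lambda^T (A x - b)
Stationarity (grad_x L = 0): Q x + c + A^T lambda = 0.
Primal feasibility: A x = b.

This gives the KKT block system:
  [ Q   A^T ] [ x     ]   [-c ]
  [ A    0  ] [ lambda ] = [ b ]

Solving the linear system:
  x*      = (2.2458, 0.4458, -3.6208)
  lambda* = (-8.3)
  f(x*)   = 53.0854

x* = (2.2458, 0.4458, -3.6208), lambda* = (-8.3)


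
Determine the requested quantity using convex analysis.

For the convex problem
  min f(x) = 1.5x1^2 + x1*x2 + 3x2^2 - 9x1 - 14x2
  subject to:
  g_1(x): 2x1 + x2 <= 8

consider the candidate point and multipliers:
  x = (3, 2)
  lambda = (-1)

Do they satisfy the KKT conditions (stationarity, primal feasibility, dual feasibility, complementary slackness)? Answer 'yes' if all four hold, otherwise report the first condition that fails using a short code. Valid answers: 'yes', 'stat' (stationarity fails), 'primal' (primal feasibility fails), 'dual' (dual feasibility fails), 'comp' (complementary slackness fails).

Gradient of f: grad f(x) = Q x + c = (2, 1)
Constraint values g_i(x) = a_i^T x - b_i:
  g_1((3, 2)) = 0
Stationarity residual: grad f(x) + sum_i lambda_i a_i = (0, 0)
  -> stationarity OK
Primal feasibility (all g_i <= 0): OK
Dual feasibility (all lambda_i >= 0): FAILS
Complementary slackness (lambda_i * g_i(x) = 0 for all i): OK

Verdict: the first failing condition is dual_feasibility -> dual.

dual


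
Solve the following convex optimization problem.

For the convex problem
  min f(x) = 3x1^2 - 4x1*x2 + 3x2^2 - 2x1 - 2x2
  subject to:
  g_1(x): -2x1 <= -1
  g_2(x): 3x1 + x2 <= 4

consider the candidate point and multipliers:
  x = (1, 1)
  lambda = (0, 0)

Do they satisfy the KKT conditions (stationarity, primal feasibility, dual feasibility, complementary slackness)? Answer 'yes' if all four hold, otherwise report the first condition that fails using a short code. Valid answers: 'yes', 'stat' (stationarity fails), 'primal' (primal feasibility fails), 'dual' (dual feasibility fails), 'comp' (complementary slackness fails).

Gradient of f: grad f(x) = Q x + c = (0, 0)
Constraint values g_i(x) = a_i^T x - b_i:
  g_1((1, 1)) = -1
  g_2((1, 1)) = 0
Stationarity residual: grad f(x) + sum_i lambda_i a_i = (0, 0)
  -> stationarity OK
Primal feasibility (all g_i <= 0): OK
Dual feasibility (all lambda_i >= 0): OK
Complementary slackness (lambda_i * g_i(x) = 0 for all i): OK

Verdict: yes, KKT holds.

yes


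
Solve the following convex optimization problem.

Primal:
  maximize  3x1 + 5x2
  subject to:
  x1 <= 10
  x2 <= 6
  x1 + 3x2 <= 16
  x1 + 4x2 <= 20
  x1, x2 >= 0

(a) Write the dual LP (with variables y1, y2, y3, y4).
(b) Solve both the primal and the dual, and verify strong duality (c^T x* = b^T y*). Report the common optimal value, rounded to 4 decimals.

The standard primal-dual pair for 'max c^T x s.t. A x <= b, x >= 0' is:
  Dual:  min b^T y  s.t.  A^T y >= c,  y >= 0.

So the dual LP is:
  minimize  10y1 + 6y2 + 16y3 + 20y4
  subject to:
    y1 + y3 + y4 >= 3
    y2 + 3y3 + 4y4 >= 5
    y1, y2, y3, y4 >= 0

Solving the primal: x* = (10, 2).
  primal value c^T x* = 40.
Solving the dual: y* = (1.3333, 0, 1.6667, 0).
  dual value b^T y* = 40.
Strong duality: c^T x* = b^T y*. Confirmed.

40


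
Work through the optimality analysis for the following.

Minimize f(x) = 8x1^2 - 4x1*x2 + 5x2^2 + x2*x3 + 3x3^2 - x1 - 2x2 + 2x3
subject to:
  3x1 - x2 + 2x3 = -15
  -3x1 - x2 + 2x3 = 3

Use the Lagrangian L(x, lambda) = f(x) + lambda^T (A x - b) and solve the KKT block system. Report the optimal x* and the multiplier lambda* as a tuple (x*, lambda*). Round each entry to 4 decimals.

Form the Lagrangian:
  L(x, lambda) = (1/2) x^T Q x + c^T x + lambda^T (A x - b)
Stationarity (grad_x L = 0): Q x + c + A^T lambda = 0.
Primal feasibility: A x = b.

This gives the KKT block system:
  [ Q   A^T ] [ x     ]   [-c ]
  [ A    0  ] [ lambda ] = [ b ]

Solving the linear system:
  x*      = (-3, 0.08, -2.96)
  lambda* = (12.14, -4.3)
  f(x*)   = 95.96

x* = (-3, 0.08, -2.96), lambda* = (12.14, -4.3)


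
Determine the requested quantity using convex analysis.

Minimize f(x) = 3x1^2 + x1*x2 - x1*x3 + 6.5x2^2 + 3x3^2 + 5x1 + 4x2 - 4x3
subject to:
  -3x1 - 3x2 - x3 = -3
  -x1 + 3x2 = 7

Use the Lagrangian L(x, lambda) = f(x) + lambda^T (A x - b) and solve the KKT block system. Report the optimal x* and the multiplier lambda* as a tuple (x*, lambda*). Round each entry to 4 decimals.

Form the Lagrangian:
  L(x, lambda) = (1/2) x^T Q x + c^T x + lambda^T (A x - b)
Stationarity (grad_x L = 0): Q x + c + A^T lambda = 0.
Primal feasibility: A x = b.

This gives the KKT block system:
  [ Q   A^T ] [ x     ]   [-c ]
  [ A    0  ] [ lambda ] = [ b ]

Solving the linear system:
  x*      = (-1.2022, 1.9326, 0.8087)
  lambda* = (2.0545, -7.2527)
  f(x*)   = 27.7086

x* = (-1.2022, 1.9326, 0.8087), lambda* = (2.0545, -7.2527)


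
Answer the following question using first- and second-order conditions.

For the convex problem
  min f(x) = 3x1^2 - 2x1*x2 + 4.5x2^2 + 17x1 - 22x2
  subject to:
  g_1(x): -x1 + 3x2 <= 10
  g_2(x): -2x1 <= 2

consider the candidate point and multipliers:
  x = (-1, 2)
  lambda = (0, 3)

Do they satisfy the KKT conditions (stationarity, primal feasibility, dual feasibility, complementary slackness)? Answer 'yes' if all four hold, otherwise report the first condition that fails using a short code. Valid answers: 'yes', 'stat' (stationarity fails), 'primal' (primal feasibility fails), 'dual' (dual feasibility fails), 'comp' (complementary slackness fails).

Gradient of f: grad f(x) = Q x + c = (7, -2)
Constraint values g_i(x) = a_i^T x - b_i:
  g_1((-1, 2)) = -3
  g_2((-1, 2)) = 0
Stationarity residual: grad f(x) + sum_i lambda_i a_i = (1, -2)
  -> stationarity FAILS
Primal feasibility (all g_i <= 0): OK
Dual feasibility (all lambda_i >= 0): OK
Complementary slackness (lambda_i * g_i(x) = 0 for all i): OK

Verdict: the first failing condition is stationarity -> stat.

stat


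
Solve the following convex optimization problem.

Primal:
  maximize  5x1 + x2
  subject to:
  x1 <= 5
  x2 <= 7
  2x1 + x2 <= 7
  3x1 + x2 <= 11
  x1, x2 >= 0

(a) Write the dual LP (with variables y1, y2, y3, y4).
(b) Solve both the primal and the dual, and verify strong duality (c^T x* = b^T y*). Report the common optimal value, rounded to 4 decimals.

The standard primal-dual pair for 'max c^T x s.t. A x <= b, x >= 0' is:
  Dual:  min b^T y  s.t.  A^T y >= c,  y >= 0.

So the dual LP is:
  minimize  5y1 + 7y2 + 7y3 + 11y4
  subject to:
    y1 + 2y3 + 3y4 >= 5
    y2 + y3 + y4 >= 1
    y1, y2, y3, y4 >= 0

Solving the primal: x* = (3.5, 0).
  primal value c^T x* = 17.5.
Solving the dual: y* = (0, 0, 2.5, 0).
  dual value b^T y* = 17.5.
Strong duality: c^T x* = b^T y*. Confirmed.

17.5


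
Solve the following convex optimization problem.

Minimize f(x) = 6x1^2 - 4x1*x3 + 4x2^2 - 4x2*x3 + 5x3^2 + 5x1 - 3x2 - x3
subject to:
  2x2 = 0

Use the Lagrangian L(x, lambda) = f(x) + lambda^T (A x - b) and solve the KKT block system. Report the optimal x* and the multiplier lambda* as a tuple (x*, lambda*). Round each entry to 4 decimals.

Form the Lagrangian:
  L(x, lambda) = (1/2) x^T Q x + c^T x + lambda^T (A x - b)
Stationarity (grad_x L = 0): Q x + c + A^T lambda = 0.
Primal feasibility: A x = b.

This gives the KKT block system:
  [ Q   A^T ] [ x     ]   [-c ]
  [ A    0  ] [ lambda ] = [ b ]

Solving the linear system:
  x*      = (-0.4423, 0, -0.0769)
  lambda* = (1.3462)
  f(x*)   = -1.0673

x* = (-0.4423, 0, -0.0769), lambda* = (1.3462)


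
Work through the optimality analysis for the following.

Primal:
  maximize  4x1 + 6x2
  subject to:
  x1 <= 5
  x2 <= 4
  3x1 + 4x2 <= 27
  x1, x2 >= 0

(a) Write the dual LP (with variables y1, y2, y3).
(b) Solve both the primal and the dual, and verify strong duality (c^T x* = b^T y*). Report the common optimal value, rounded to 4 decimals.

The standard primal-dual pair for 'max c^T x s.t. A x <= b, x >= 0' is:
  Dual:  min b^T y  s.t.  A^T y >= c,  y >= 0.

So the dual LP is:
  minimize  5y1 + 4y2 + 27y3
  subject to:
    y1 + 3y3 >= 4
    y2 + 4y3 >= 6
    y1, y2, y3 >= 0

Solving the primal: x* = (3.6667, 4).
  primal value c^T x* = 38.6667.
Solving the dual: y* = (0, 0.6667, 1.3333).
  dual value b^T y* = 38.6667.
Strong duality: c^T x* = b^T y*. Confirmed.

38.6667


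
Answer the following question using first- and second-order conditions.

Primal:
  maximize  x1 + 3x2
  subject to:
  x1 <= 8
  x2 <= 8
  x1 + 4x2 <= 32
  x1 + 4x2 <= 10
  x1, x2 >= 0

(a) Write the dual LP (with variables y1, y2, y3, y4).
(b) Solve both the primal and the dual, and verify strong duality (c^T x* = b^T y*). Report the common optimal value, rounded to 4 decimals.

The standard primal-dual pair for 'max c^T x s.t. A x <= b, x >= 0' is:
  Dual:  min b^T y  s.t.  A^T y >= c,  y >= 0.

So the dual LP is:
  minimize  8y1 + 8y2 + 32y3 + 10y4
  subject to:
    y1 + y3 + y4 >= 1
    y2 + 4y3 + 4y4 >= 3
    y1, y2, y3, y4 >= 0

Solving the primal: x* = (8, 0.5).
  primal value c^T x* = 9.5.
Solving the dual: y* = (0.25, 0, 0, 0.75).
  dual value b^T y* = 9.5.
Strong duality: c^T x* = b^T y*. Confirmed.

9.5


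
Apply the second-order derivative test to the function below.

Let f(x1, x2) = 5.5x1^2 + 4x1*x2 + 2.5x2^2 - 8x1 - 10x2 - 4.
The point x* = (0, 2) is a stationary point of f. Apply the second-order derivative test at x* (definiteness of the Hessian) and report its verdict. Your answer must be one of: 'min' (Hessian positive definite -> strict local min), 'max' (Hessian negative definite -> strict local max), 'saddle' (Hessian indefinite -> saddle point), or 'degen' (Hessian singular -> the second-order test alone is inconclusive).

Compute the Hessian H = grad^2 f:
  H = [[11, 4], [4, 5]]
Verify stationarity: grad f(x*) = H x* + g = (0, 0).
Eigenvalues of H: 3, 13.
Both eigenvalues > 0, so H is positive definite -> x* is a strict local min.

min


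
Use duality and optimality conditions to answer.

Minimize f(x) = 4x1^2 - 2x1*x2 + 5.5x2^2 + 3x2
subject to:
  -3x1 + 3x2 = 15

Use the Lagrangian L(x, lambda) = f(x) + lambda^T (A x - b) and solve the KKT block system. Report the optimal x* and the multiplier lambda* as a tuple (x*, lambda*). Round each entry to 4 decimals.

Form the Lagrangian:
  L(x, lambda) = (1/2) x^T Q x + c^T x + lambda^T (A x - b)
Stationarity (grad_x L = 0): Q x + c + A^T lambda = 0.
Primal feasibility: A x = b.

This gives the KKT block system:
  [ Q   A^T ] [ x     ]   [-c ]
  [ A    0  ] [ lambda ] = [ b ]

Solving the linear system:
  x*      = (-3.2, 1.8)
  lambda* = (-9.7333)
  f(x*)   = 75.7

x* = (-3.2, 1.8), lambda* = (-9.7333)


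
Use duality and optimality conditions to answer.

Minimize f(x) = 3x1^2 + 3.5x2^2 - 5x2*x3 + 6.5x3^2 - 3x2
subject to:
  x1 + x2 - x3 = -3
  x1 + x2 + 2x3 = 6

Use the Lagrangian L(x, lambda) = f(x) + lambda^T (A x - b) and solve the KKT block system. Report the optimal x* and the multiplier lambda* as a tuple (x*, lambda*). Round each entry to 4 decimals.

Form the Lagrangian:
  L(x, lambda) = (1/2) x^T Q x + c^T x + lambda^T (A x - b)
Stationarity (grad_x L = 0): Q x + c + A^T lambda = 0.
Primal feasibility: A x = b.

This gives the KKT block system:
  [ Q   A^T ] [ x     ]   [-c ]
  [ A    0  ] [ lambda ] = [ b ]

Solving the linear system:
  x*      = (-1.3846, 1.3846, 3)
  lambda* = (16.2308, -7.9231)
  f(x*)   = 46.0385

x* = (-1.3846, 1.3846, 3), lambda* = (16.2308, -7.9231)


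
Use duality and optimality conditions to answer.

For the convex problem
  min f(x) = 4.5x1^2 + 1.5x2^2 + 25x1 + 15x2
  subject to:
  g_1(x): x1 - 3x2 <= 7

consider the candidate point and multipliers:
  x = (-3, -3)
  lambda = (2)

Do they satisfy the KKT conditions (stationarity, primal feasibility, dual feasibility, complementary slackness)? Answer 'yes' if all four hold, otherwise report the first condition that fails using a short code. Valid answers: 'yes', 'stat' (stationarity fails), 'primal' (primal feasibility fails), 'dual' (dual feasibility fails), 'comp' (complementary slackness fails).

Gradient of f: grad f(x) = Q x + c = (-2, 6)
Constraint values g_i(x) = a_i^T x - b_i:
  g_1((-3, -3)) = -1
Stationarity residual: grad f(x) + sum_i lambda_i a_i = (0, 0)
  -> stationarity OK
Primal feasibility (all g_i <= 0): OK
Dual feasibility (all lambda_i >= 0): OK
Complementary slackness (lambda_i * g_i(x) = 0 for all i): FAILS

Verdict: the first failing condition is complementary_slackness -> comp.

comp


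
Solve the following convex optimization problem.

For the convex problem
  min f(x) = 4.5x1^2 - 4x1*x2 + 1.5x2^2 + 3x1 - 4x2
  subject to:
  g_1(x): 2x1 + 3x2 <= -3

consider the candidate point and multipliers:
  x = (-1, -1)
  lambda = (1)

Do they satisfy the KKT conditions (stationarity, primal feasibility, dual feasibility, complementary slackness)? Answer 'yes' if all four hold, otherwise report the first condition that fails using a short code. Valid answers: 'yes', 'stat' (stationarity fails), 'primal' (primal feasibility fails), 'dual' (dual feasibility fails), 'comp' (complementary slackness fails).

Gradient of f: grad f(x) = Q x + c = (-2, -3)
Constraint values g_i(x) = a_i^T x - b_i:
  g_1((-1, -1)) = -2
Stationarity residual: grad f(x) + sum_i lambda_i a_i = (0, 0)
  -> stationarity OK
Primal feasibility (all g_i <= 0): OK
Dual feasibility (all lambda_i >= 0): OK
Complementary slackness (lambda_i * g_i(x) = 0 for all i): FAILS

Verdict: the first failing condition is complementary_slackness -> comp.

comp


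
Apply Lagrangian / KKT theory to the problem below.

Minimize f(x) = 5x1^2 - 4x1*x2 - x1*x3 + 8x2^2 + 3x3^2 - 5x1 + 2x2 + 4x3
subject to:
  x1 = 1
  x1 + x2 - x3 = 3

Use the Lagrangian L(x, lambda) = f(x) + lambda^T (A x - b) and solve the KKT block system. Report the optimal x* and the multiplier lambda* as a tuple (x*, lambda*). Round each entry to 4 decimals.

Form the Lagrangian:
  L(x, lambda) = (1/2) x^T Q x + c^T x + lambda^T (A x - b)
Stationarity (grad_x L = 0): Q x + c + A^T lambda = 0.
Primal feasibility: A x = b.

This gives the KKT block system:
  [ Q   A^T ] [ x     ]   [-c ]
  [ A    0  ] [ lambda ] = [ b ]

Solving the linear system:
  x*      = (1, 0.5, -1.5)
  lambda* = (1.5, -6)
  f(x*)   = 3.25

x* = (1, 0.5, -1.5), lambda* = (1.5, -6)


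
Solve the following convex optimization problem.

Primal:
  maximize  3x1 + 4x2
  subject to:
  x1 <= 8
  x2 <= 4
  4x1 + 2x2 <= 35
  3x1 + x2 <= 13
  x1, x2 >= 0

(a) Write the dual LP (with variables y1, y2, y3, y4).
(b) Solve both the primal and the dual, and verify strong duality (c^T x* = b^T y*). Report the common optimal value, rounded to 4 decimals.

The standard primal-dual pair for 'max c^T x s.t. A x <= b, x >= 0' is:
  Dual:  min b^T y  s.t.  A^T y >= c,  y >= 0.

So the dual LP is:
  minimize  8y1 + 4y2 + 35y3 + 13y4
  subject to:
    y1 + 4y3 + 3y4 >= 3
    y2 + 2y3 + y4 >= 4
    y1, y2, y3, y4 >= 0

Solving the primal: x* = (3, 4).
  primal value c^T x* = 25.
Solving the dual: y* = (0, 3, 0, 1).
  dual value b^T y* = 25.
Strong duality: c^T x* = b^T y*. Confirmed.

25


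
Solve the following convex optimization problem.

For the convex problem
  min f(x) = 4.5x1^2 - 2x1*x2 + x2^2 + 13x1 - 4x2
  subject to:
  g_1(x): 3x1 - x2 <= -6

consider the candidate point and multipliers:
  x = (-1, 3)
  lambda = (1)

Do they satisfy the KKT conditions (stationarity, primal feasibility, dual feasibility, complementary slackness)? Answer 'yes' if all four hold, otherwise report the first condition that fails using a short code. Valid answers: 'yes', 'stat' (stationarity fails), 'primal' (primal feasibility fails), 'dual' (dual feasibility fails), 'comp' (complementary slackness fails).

Gradient of f: grad f(x) = Q x + c = (-2, 4)
Constraint values g_i(x) = a_i^T x - b_i:
  g_1((-1, 3)) = 0
Stationarity residual: grad f(x) + sum_i lambda_i a_i = (1, 3)
  -> stationarity FAILS
Primal feasibility (all g_i <= 0): OK
Dual feasibility (all lambda_i >= 0): OK
Complementary slackness (lambda_i * g_i(x) = 0 for all i): OK

Verdict: the first failing condition is stationarity -> stat.

stat
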